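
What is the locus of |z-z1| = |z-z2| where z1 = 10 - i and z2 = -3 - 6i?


Equal distances means the locus is the perpendicular bisector of z1 and z2.
Midpoint = ((10+(-3))/2, (-1+(-6))/2) = (3.5000, -3.5000)

Perpendicular bisector through (3.5000, -3.5000)


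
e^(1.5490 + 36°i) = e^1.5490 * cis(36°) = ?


e^1.5490 = 4.7068
cos(36°) = 0.809
sin(36°) = 0.58779
Real = 4.7068*0.809 = 3.8078
Imag = 4.7068*0.58779 = 2.7666

3.8078 + 2.7666i


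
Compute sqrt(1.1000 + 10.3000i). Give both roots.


|z| = sqrt(1.21+106.09) = 10.3586
sqrt((|z|+a)/2) = sqrt((10.3586+1.1)/2) = sqrt(5.7293) = 2.3936
sqrt((|z|-a)/2) = sqrt((10.3586-1.1)/2) = sqrt(4.6293) = 2.1516

±(2.3936 + 2.1516i) i.e. 2.3936 + 2.1516i and -2.3936 - 2.1516i


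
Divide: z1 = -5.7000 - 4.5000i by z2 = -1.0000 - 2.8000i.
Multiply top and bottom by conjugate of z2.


Conjugate of z2 = -1.0000 + 2.8000i
Numerator: (-5.7000 - 4.5000i)(-1.0000 + 2.8000i) = 18.3000 - 11.4600i
Denominator: (-1)^2 + (-2.8)^2 = 8.84
Result = (18.3000 - 11.4600i)/8.84

2.0701 - 1.2964i


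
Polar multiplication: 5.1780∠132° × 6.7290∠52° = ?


r = 5.1780 * 6.7290 = 34.8428
theta = 132° + 52° = 184° = 184° (mod 360)

34.8428 cis(184°)


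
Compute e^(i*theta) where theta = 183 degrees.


cos(183°) = -0.9986
sin(183°) = -0.0523

e^(i*183°) = -0.9986 - 0.0523i


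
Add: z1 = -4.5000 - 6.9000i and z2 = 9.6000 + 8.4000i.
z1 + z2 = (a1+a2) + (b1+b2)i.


Real: -4.5 + 9.6 = 5.1
Imag: -6.9 + 8.4 = 1.5

5.1000 + 1.5000i


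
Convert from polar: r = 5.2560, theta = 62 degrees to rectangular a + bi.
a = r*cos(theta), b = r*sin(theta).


a = 5.2560*cos(62°) = 5.2560*0.46947 = 2.4675
b = 5.2560*sin(62°) = 5.2560*0.88295 = 4.6408

2.4675 + 4.6408i


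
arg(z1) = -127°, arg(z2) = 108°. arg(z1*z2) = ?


arg(z1*z2) = -127° + 108° = -19°
Normalized to (-180°, 180°]: -19°

-19°


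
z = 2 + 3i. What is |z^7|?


|z| = sqrt(4+9) = sqrt(13) = 3.6056
|z^7| = |z|^7 = (sqrt(13))^7 = 13^3 * sqrt(13) = 2197*sqrt(13)

|z^7| = 2197*sqrt(13) ≈ 7921.3962


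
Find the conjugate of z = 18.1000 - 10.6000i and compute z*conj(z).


z_bar = 18.1000 + 10.6000i
z*z_bar = 18.1^2 + (-10.6)^2 = 327.61 + 112.36 = 439.97

z_bar = 18.1000 + 10.6000i, z*z_bar = 439.97


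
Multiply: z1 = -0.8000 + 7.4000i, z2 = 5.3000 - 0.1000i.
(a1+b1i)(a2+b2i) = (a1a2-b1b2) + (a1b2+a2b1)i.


Real = -0.8*5.3 - 7.4*(-0.1) = -4.24 - (-0.74) = -3.5
Imag = -0.8*(-0.1) + 5.3*7.4 = 0.08 + 39.22 = 39.3

-3.5000 + 39.3000i


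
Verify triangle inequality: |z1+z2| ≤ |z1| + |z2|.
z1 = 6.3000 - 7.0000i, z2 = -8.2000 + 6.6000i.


|z1| = sqrt(6.3^2 + (-7)^2) = sqrt(88.69) = 9.4175
|z2| = sqrt((-8.2)^2 + 6.6^2) = sqrt(110.8) = 10.5262
z1+z2 = -1.9000 - 0.4000i
|z1+z2| = sqrt(3.77) = 1.9416
|z1|+|z2| = 9.4175 + 10.5262 = 19.9437

|z1+z2| = 1.9416 ≤ |z1|+|z2| = 19.9437 (verified)


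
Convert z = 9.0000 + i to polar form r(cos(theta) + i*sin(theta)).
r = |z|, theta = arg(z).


r = sqrt(81+1) = sqrt(82) = 9.0554
theta = atan2(1, 9) = 6.3402 degrees

r = 9.0554, theta = 6.3402 degrees


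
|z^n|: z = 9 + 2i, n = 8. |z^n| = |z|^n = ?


|z| = sqrt(81+4) = sqrt(85) = 9.2195
|z^8| = |z|^8 = (sqrt(85))^8 = 85^4 = 52200625

|z^8| = 52200625


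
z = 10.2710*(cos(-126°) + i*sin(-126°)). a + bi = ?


a = 10.2710*cos(-126°) = 10.2710*(-0.587785) = -6.0371
b = 10.2710*sin(-126°) = 10.2710*(-0.80902) = -8.3094

-6.0371 - 8.3094i


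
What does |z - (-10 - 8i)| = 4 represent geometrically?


|z - z0| = r is a circle with center z0 and radius r.
Center = (-10, -8), radius = 4

Circle with center (-10, -8) and radius 4


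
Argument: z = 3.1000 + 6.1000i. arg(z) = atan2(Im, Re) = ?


Re = 3.1, Im = 6.1
arg = atan2(6.1, 3.1) = 63.0605 degrees

arg(z) = 63.0605 degrees


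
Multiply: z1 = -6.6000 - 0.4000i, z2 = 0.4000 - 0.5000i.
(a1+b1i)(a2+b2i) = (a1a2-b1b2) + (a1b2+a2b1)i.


Real = -6.6*0.4 - (-0.4)*(-0.5) = -2.64 - 0.2 = -2.84
Imag = -6.6*(-0.5) + 0.4*(-0.4) = 3.3 - (0.16) = 3.14

-2.8400 + 3.1400i


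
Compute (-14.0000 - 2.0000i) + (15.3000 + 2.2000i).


Real: -14 + 15.3 = 1.3
Imag: -2 + 2.2 = 0.2

1.3000 + 0.2000i


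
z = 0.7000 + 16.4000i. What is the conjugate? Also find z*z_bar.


z_bar = 0.7000 - 16.4000i
z*z_bar = 0.7^2 + 16.4^2 = 0.49 + 268.96 = 269.45

z_bar = 0.7000 - 16.4000i, z*z_bar = 269.45


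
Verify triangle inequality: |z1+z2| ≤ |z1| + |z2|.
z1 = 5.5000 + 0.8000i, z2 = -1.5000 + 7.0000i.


|z1| = sqrt(5.5^2 + 0.8^2) = sqrt(30.89) = 5.5579
|z2| = sqrt((-1.5)^2 + 7^2) = sqrt(51.25) = 7.1589
z1+z2 = 4.0000 + 7.8000i
|z1+z2| = sqrt(76.84) = 8.7658
|z1|+|z2| = 5.5579 + 7.1589 = 12.7168

|z1+z2| = 8.7658 ≤ |z1|+|z2| = 12.7168 (verified)


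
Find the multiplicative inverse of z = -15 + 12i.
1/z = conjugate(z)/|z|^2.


|z|^2 = 225+144 = 369
1/z = (-15 - 12i)/369

1/z = -0.0407 - 0.0325i


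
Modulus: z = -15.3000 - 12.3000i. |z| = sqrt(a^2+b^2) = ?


|z| = sqrt((-15.3)^2 + (-12.3)^2) = sqrt(234.09 + 151.29) = sqrt(385.38) = 19.6311

|z| = 19.6311


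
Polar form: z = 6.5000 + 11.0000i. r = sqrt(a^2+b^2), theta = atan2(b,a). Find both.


r = sqrt(42.25+121) = sqrt(163.25) = 12.7769
theta = atan2(11, 6.5) = 59.4208 degrees

r = 12.7769, theta = 59.4208 degrees


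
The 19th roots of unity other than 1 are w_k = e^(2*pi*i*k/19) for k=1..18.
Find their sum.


With w = e^(2*pi*i/19), all 19 of the 19th roots of unity w^0 = 1, w, ..., w^(18) sum to 0: 1 + w + ... + w^(18) = (1 - w^19)/(1 - w) = 0 since w^19 = 1, w ≠ 1.
Removing the root 1: w + w^2 + ... + w^(18) = 0 - 1 = -1

Sum = -1


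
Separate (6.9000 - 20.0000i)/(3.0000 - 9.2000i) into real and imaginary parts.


Multiply by conjugate: (6.9000 - 20.0000i)(3.0000 + 9.2000i) / (3^2 + (-9.2)^2)
Numerator real = 6.9*3 - (20)*(-9.2) = 204.7
Numerator imag = -20*3 - 6.9*(-9.2) = 3.48
Denominator = 93.64
Re(z) = 204.7/93.64 = 2.1860
Im(z) = 3.48/93.64 = 0.0372

Re(z) = 2.1860, Im(z) = 0.0372


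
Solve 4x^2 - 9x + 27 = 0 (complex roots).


disc = (-9)^2 - 4*4*27 = 81 - 432 = -351
sqrt(|disc|) = sqrt(351) = 18.7350
Real part = 9/(2*4) = 1.1250
Imag part = 18.7350/(2*4) = 2.3419

1.1250 ± 2.3419i


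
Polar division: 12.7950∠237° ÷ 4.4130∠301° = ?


r = 12.7950 / 4.4130 = 2.8994
theta = 237° - 301° = -64° = 296° (mod 360)

2.8994 cis(296°)


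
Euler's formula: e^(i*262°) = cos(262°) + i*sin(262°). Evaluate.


cos(262°) = -0.1392
sin(262°) = -0.9903

e^(i*262°) = -0.1392 - 0.9903i


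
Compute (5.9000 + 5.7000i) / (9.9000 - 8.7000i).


Conjugate of z2 = 9.9000 + 8.7000i
Numerator: (5.9000 + 5.7000i)(9.9000 + 8.7000i) = 8.8200 + 107.7600i
Denominator: 9.9^2 + (-8.7)^2 = 173.7
Result = (8.8200 + 107.7600i)/173.7

0.0508 + 0.6204i


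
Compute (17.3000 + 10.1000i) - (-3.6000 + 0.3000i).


Real: 17.3 + 3.6 = 20.9
Imag: 10.1 - 0.3 = 9.8

20.9000 + 9.8000i


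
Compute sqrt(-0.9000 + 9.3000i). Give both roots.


|z| = sqrt(0.81+86.49) = 9.3434
sqrt((|z|+a)/2) = sqrt((9.3434+(-0.9))/2) = sqrt(4.2217) = 2.0547
sqrt((|z|-a)/2) = sqrt((9.3434-(-0.9))/2) = sqrt(5.1217) = 2.2631

±(2.0547 + 2.2631i) i.e. 2.0547 + 2.2631i and -2.0547 - 2.2631i


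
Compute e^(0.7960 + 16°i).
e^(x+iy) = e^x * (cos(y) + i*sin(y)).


e^0.7960 = 2.2167
cos(16°) = 0.96126
sin(16°) = 0.27564
Real = 2.2167*0.96126 = 2.1308
Imag = 2.2167*0.27564 = 0.6110

2.1308 + 0.6110i


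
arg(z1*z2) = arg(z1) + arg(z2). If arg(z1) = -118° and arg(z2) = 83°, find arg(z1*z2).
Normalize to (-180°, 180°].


arg(z1*z2) = -118° + 83° = -35°
Normalized to (-180°, 180°]: -35°

-35°


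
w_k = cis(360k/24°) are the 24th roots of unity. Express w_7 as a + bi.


Angle = 360*7/24 = 105°
a = cos(105°) = -0.2588
b = sin(105°) = 0.9659

-0.2588 + 0.9659i


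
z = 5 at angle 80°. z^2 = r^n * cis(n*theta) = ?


r^2 = 5^2 = 25
n*theta = 2*80° = 160° = 160° (mod 360)
a = 25*cos(160°) = -23.4923
b = 25*sin(160°) = 8.5505

25 cis(160°) = -23.4923 + 8.5505i


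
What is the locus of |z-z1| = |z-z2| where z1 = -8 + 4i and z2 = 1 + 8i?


Equal distances means the locus is the perpendicular bisector of z1 and z2.
Midpoint = ((-8+1)/2, (4+8)/2) = (-3.5000, 6.0000)

Perpendicular bisector through (-3.5000, 6.0000)


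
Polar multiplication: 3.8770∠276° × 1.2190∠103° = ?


r = 3.8770 * 1.2190 = 4.7261
theta = 276° + 103° = 379° = 19° (mod 360)

4.7261 cis(19°)


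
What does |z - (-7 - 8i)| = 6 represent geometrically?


|z - z0| = r is a circle with center z0 and radius r.
Center = (-7, -8), radius = 6

Circle with center (-7, -8) and radius 6


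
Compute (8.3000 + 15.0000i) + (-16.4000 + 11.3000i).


Real: 8.3 - 16.4 = -8.1
Imag: 15 + 11.3 = 26.3

-8.1000 + 26.3000i


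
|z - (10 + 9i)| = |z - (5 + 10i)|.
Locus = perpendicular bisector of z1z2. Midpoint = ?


Equal distances means the locus is the perpendicular bisector of z1 and z2.
Midpoint = ((10+5)/2, (9+10)/2) = (7.5000, 9.5000)

Perpendicular bisector through (7.5000, 9.5000)


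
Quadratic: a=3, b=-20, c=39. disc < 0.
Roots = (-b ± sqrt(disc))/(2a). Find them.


disc = (-20)^2 - 4*3*39 = 400 - 468 = -68
sqrt(|disc|) = sqrt(68) = 8.2462
Real part = 20/(2*3) = 3.3333
Imag part = 8.2462/(2*3) = 1.3744

3.3333 ± 1.3744i


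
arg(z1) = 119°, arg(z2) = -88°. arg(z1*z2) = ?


arg(z1*z2) = 119° - 88° = 31°
Normalized to (-180°, 180°]: 31°

31°


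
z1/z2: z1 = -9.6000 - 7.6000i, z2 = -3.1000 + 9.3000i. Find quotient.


Conjugate of z2 = -3.1000 - 9.3000i
Numerator: (-9.6000 - 7.6000i)(-3.1000 - 9.3000i) = -40.9200 + 112.8400i
Denominator: (-3.1)^2 + 9.3^2 = 96.1
Result = (-40.9200 + 112.8400i)/96.1

-0.4258 + 1.1742i


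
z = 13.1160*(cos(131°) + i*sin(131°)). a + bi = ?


a = 13.1160*cos(131°) = 13.1160*(-0.65606) = -8.6049
b = 13.1160*sin(131°) = 13.1160*0.75471 = 9.8988

-8.6049 + 9.8988i


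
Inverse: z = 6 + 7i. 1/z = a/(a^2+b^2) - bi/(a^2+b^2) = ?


|z|^2 = 36+49 = 85
1/z = (6 - 7i)/85

1/z = 0.0706 - 0.0824i


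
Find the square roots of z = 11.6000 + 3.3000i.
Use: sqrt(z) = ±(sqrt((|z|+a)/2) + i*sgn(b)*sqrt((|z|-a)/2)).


|z| = sqrt(134.56+10.89) = 12.0603
sqrt((|z|+a)/2) = sqrt((12.0603+11.6)/2) = sqrt(11.8301) = 3.4395
sqrt((|z|-a)/2) = sqrt((12.0603-11.6)/2) = sqrt(0.2301) = 0.4797

±(3.4395 + 0.4797i) i.e. 3.4395 + 0.4797i and -3.4395 - 0.4797i


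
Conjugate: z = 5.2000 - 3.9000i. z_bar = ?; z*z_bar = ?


z_bar = 5.2000 + 3.9000i
z*z_bar = 5.2^2 + (-3.9)^2 = 27.04 + 15.21 = 42.25

z_bar = 5.2000 + 3.9000i, z*z_bar = 42.25


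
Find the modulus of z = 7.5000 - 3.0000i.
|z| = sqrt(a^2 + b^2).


|z| = sqrt(7.5^2 + (-3)^2) = sqrt(56.25 + 9) = sqrt(65.25) = 8.0777

|z| = 8.0777


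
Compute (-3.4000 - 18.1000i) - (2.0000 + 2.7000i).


Real: -3.4 - 2 = -5.4
Imag: -18.1 - 2.7 = -20.8

-5.4000 - 20.8000i


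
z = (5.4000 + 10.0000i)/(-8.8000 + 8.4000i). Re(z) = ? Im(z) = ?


Multiply by conjugate: (5.4000 + 10.0000i)(-8.8000 - 8.4000i) / ((-8.8)^2 + 8.4^2)
Numerator real = 5.4*(-8.8) + 10*8.4 = 36.48
Numerator imag = 10*(-8.8) - 5.4*8.4 = -133.36
Denominator = 148
Re(z) = 36.48/148 = 0.2465
Im(z) = -133.36/148 = -0.9011

Re(z) = 0.2465, Im(z) = -0.9011


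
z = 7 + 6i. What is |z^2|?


|z| = sqrt(49+36) = sqrt(85) = 9.2195
|z^2| = |z|^2 = (sqrt(85))^2 = 85

|z^2| = 85


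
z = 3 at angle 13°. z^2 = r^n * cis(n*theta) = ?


r^2 = 3^2 = 9
n*theta = 2*13° = 26° = 26° (mod 360)
a = 9*cos(26°) = 8.0891
b = 9*sin(26°) = 3.9453

9 cis(26°) = 8.0891 + 3.9453i


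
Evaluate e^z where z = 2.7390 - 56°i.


e^2.7390 = 15.4715
cos(-56°) = 0.559193
sin(-56°) = -0.82904
Real = 15.4715*0.559193 = 8.6516
Imag = 15.4715*(-0.82904) = -12.8265

8.6516 - 12.8265i


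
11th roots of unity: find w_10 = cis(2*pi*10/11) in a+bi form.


Angle = 360*10/11 = 327.2727°
a = cos(327.2727°) = 0.8413
b = sin(327.2727°) = -0.5406

0.8413 - 0.5406i


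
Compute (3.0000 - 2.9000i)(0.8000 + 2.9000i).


Real = 3*0.8 - (-2.9)*2.9 = 2.4 - (-8.41) = 10.81
Imag = 3*2.9 + 0.8*(-2.9) = 8.7 - (2.32) = 6.38

10.8100 + 6.3800i


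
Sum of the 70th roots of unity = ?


The sum of all 70th roots of unity is 0.
Geometric series: (1 - w^70)/(1 - w) = (1-1)/(1-w) = 0 since w^70 = 1, w ≠ 1.
Alternatively: coefficient of z^69 in z^70 - 1 is 0.

0


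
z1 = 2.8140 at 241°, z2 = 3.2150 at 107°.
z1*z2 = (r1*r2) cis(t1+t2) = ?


r = 2.8140 * 3.2150 = 9.0470
theta = 241° + 107° = 348° = 348° (mod 360)

9.0470 cis(348°)


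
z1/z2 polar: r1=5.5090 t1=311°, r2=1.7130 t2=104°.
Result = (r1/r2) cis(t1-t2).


r = 5.5090 / 1.7130 = 3.2160
theta = 311° - 104° = 207° = 207° (mod 360)

3.2160 cis(207°)


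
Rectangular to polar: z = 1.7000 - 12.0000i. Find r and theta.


r = sqrt(2.89+144) = sqrt(146.89) = 12.1198
theta = atan2(-12, 1.7) = -81.9368 degrees

r = 12.1198, theta = -81.9368 degrees


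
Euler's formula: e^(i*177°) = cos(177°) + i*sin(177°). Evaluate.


cos(177°) = -0.9986
sin(177°) = 0.0523

e^(i*177°) = -0.9986 + 0.0523i


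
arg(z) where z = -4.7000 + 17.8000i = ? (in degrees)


Re = -4.7, Im = 17.8
arg = atan2(17.8, -4.7) = 104.7911 degrees

arg(z) = 104.7911 degrees


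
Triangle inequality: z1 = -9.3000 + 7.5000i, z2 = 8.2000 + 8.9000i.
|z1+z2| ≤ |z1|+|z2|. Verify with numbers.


|z1| = sqrt((-9.3)^2 + 7.5^2) = sqrt(142.74) = 11.9474
|z2| = sqrt(8.2^2 + 8.9^2) = sqrt(146.45) = 12.1017
z1+z2 = -1.1000 + 16.4000i
|z1+z2| = sqrt(270.17) = 16.4368
|z1|+|z2| = 11.9474 + 12.1017 = 24.0491

|z1+z2| = 16.4368 ≤ |z1|+|z2| = 24.0491 (verified)


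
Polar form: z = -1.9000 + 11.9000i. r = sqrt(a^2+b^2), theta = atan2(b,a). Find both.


r = sqrt(3.61+141.61) = sqrt(145.22) = 12.0507
theta = atan2(11.9, -1.9) = 99.0715 degrees

r = 12.0507, theta = 99.0715 degrees


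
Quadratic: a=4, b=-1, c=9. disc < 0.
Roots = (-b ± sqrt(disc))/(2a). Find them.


disc = (-1)^2 - 4*4*9 = 1 - 144 = -143
sqrt(|disc|) = sqrt(143) = 11.9583
Real part = 1/(2*4) = 0.1250
Imag part = 11.9583/(2*4) = 1.4948

0.1250 ± 1.4948i


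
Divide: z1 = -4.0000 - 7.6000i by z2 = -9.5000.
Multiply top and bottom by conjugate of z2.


Conjugate of z2 = -9.5000
Numerator: (-4.0000 - 7.6000i)(-9.5000) = 38.0000 + 72.2000i
Denominator: (-9.5)^2 + 0^2 = 90.25
Result = (38.0000 + 72.2000i)/90.25

0.4211 + 0.8000i


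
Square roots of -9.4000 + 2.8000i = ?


|z| = sqrt(88.36+7.84) = 9.8082
sqrt((|z|+a)/2) = sqrt((9.8082+(-9.4))/2) = sqrt(0.2041) = 0.4518
sqrt((|z|-a)/2) = sqrt((9.8082-(-9.4))/2) = sqrt(9.6041) = 3.0990

±(0.4518 + 3.0990i) i.e. 0.4518 + 3.0990i and -0.4518 - 3.0990i


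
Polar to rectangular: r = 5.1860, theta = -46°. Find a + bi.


a = 5.1860*cos(-46°) = 5.1860*0.69466 = 3.6025
b = 5.1860*sin(-46°) = 5.1860*(-0.71934) = -3.7305

3.6025 - 3.7305i


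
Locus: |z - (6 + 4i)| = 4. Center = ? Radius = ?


|z - z0| = r is a circle with center z0 and radius r.
Center = (6, 4), radius = 4

Circle with center (6, 4) and radius 4


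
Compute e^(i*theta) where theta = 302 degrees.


cos(302°) = 0.5299
sin(302°) = -0.8480

e^(i*302°) = 0.5299 - 0.8480i


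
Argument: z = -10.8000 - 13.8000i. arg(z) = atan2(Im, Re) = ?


Re = -10.8, Im = -13.8
arg = atan2(-13.8, -10.8) = -128.0470 degrees

arg(z) = -128.0470 degrees


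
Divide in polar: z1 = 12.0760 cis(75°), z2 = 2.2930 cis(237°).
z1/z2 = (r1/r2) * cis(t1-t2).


r = 12.0760 / 2.2930 = 5.2665
theta = 75° - 237° = -162° = 198° (mod 360)

5.2665 cis(198°)


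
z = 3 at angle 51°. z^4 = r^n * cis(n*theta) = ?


r^4 = 3^4 = 81
n*theta = 4*51° = 204° = 204° (mod 360)
a = 81*cos(204°) = -73.9972
b = 81*sin(204°) = -32.9457

81 cis(204°) = -73.9972 - 32.9457i


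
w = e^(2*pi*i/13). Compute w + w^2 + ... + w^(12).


With w = e^(2*pi*i/13), all 13 of the 13th roots of unity w^0 = 1, w, ..., w^(12) sum to 0: 1 + w + ... + w^(12) = (1 - w^13)/(1 - w) = 0 since w^13 = 1, w ≠ 1.
Removing the root 1: w + w^2 + ... + w^(12) = 0 - 1 = -1

Sum = -1


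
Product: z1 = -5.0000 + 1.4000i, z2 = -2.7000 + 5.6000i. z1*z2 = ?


Real = -5*(-2.7) - 1.4*5.6 = 13.5 - 7.84 = 5.66
Imag = -5*5.6 - (2.7)*1.4 = -28 - (3.78) = -31.78

5.6600 - 31.7800i


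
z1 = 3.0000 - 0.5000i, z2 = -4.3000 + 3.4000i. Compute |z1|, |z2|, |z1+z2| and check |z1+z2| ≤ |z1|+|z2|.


|z1| = sqrt(3^2 + (-0.5)^2) = sqrt(9.25) = 3.0414
|z2| = sqrt((-4.3)^2 + 3.4^2) = sqrt(30.05) = 5.4818
z1+z2 = -1.3000 + 2.9000i
|z1+z2| = sqrt(10.1) = 3.1780
|z1|+|z2| = 3.0414 + 5.4818 = 8.5232

|z1+z2| = 3.1780 ≤ |z1|+|z2| = 8.5232 (verified)


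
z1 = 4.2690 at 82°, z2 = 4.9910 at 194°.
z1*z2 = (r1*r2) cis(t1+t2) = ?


r = 4.2690 * 4.9910 = 21.3066
theta = 82° + 194° = 276° = 276° (mod 360)

21.3066 cis(276°)


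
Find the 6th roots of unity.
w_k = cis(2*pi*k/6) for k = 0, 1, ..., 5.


The 6th roots of unity are cis(360k/6°) for k=0..5
Angle step = 360/6 = 60°
Primitive root: cis(60°)
Primitive root = 0.5000 + 0.8660i

6 roots at angles: 0°, 60°, 120°, 180°, 240°, 300°


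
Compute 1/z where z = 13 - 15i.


|z|^2 = 169+225 = 394
1/z = (13 + 15i)/394

1/z = 0.0330 + 0.0381i


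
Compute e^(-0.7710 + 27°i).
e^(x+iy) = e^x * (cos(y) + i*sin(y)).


e^-0.7710 = 0.46255
cos(27°) = 0.891
sin(27°) = 0.454
Real = 0.46255*0.891 = 0.4121
Imag = 0.46255*0.454 = 0.2100

0.4121 + 0.2100i


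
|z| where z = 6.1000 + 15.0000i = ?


|z| = sqrt(6.1^2 + 15^2) = sqrt(37.21 + 225) = sqrt(262.21) = 16.1929

|z| = 16.1929


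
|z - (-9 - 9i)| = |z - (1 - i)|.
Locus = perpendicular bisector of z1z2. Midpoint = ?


Equal distances means the locus is the perpendicular bisector of z1 and z2.
Midpoint = ((-9+1)/2, (-9+(-1))/2) = (-4.0000, -5.0000)

Perpendicular bisector through (-4.0000, -5.0000)


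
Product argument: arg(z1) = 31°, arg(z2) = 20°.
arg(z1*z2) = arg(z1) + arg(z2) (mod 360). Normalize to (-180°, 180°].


arg(z1*z2) = 31° + 20° = 51°
Normalized to (-180°, 180°]: 51°

51°


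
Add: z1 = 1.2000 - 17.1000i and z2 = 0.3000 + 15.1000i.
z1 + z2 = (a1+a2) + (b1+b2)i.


Real: 1.2 + 0.3 = 1.5
Imag: -17.1 + 15.1 = -2

1.5000 - 2.0000i


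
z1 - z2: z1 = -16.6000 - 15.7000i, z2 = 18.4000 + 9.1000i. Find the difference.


Real: -16.6 - 18.4 = -35
Imag: -15.7 - 9.1 = -24.8

-35.0000 - 24.8000i


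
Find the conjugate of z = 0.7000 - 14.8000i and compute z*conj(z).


z_bar = 0.7000 + 14.8000i
z*z_bar = 0.7^2 + (-14.8)^2 = 0.49 + 219.04 = 219.53

z_bar = 0.7000 + 14.8000i, z*z_bar = 219.53


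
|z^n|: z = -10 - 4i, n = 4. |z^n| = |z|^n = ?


|z| = sqrt(100+16) = sqrt(116) = 10.7703
|z^4| = |z|^4 = (sqrt(116))^4 = 116^2 = 13456

|z^4| = 13456


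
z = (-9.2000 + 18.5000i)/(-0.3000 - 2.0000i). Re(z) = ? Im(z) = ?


Multiply by conjugate: (-9.2000 + 18.5000i)(-0.3000 + 2.0000i) / ((-0.3)^2 + (-2)^2)
Numerator real = -9.2*(-0.3) + 18.5*(-2) = -34.24
Numerator imag = 18.5*(-0.3) - (-9.2)*(-2) = -23.95
Denominator = 4.09
Re(z) = -34.24/4.09 = -8.3716
Im(z) = -23.95/4.09 = -5.8557

Re(z) = -8.3716, Im(z) = -5.8557


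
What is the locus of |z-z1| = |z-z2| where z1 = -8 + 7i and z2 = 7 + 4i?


Equal distances means the locus is the perpendicular bisector of z1 and z2.
Midpoint = ((-8+7)/2, (7+4)/2) = (-0.5000, 5.5000)

Perpendicular bisector through (-0.5000, 5.5000)


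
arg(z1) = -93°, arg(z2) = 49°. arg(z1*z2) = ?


arg(z1*z2) = -93° + 49° = -44°
Normalized to (-180°, 180°]: -44°

-44°


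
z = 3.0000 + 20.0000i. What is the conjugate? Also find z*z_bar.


z_bar = 3.0000 - 20.0000i
z*z_bar = 3^2 + 20^2 = 9 + 400 = 409

z_bar = 3.0000 - 20.0000i, z*z_bar = 409


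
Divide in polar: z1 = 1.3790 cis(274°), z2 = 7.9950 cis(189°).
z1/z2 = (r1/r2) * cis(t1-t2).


r = 1.3790 / 7.9950 = 0.1725
theta = 274° - 189° = 85° = 85° (mod 360)

0.1725 cis(85°)


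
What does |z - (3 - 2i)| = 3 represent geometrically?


|z - z0| = r is a circle with center z0 and radius r.
Center = (3, -2), radius = 3

Circle with center (3, -2) and radius 3


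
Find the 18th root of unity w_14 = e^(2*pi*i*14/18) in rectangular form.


Angle = 360*14/18 = 280°
a = cos(280°) = 0.1736
b = sin(280°) = -0.9848

0.1736 - 0.9848i


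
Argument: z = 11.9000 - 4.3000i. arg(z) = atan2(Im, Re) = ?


Re = 11.9, Im = -4.3
arg = atan2(-4.3, 11.9) = -19.8670 degrees

arg(z) = -19.8670 degrees


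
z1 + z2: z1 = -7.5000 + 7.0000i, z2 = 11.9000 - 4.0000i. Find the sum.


Real: -7.5 + 11.9 = 4.4
Imag: 7 - 4 = 3

4.4000 + 3.0000i


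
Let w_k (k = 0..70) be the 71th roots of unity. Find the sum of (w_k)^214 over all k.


The roots are w_k = w^k with w = e^(2*pi*i/71), and (w^k)^214 = (w^214)^k.
So S = 1 + u + u^2 + ... + u^(70) with u = w^214.
214 = 3*71 + 1, so 214 is not a multiple of 71: u = (w^71)^3 * w^1 = w^1 ≠ 1 (w is a primitive 71th root), while u^71 = (w^71)^214 = 1.
Geometric series: S = (1 - u^71)/(1 - u) = (1 - 1)/(1 - u) = 0

S = 0


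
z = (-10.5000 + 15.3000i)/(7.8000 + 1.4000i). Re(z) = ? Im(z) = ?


Multiply by conjugate: (-10.5000 + 15.3000i)(7.8000 - 1.4000i) / (7.8^2 + 1.4^2)
Numerator real = -10.5*7.8 + 15.3*1.4 = -60.48
Numerator imag = 15.3*7.8 - (-10.5)*1.4 = 134.04
Denominator = 62.8
Re(z) = -60.48/62.8 = -0.9631
Im(z) = 134.04/62.8 = 2.1344

Re(z) = -0.9631, Im(z) = 2.1344


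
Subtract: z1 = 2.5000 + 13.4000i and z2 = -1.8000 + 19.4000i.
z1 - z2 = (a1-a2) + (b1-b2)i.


Real: 2.5 + 1.8 = 4.3
Imag: 13.4 - 19.4 = -6

4.3000 - 6.0000i


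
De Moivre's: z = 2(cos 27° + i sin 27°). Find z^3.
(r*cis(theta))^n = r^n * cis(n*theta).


r^3 = 2^3 = 8
n*theta = 3*27° = 81° = 81° (mod 360)
a = 8*cos(81°) = 1.2515
b = 8*sin(81°) = 7.9015

8 cis(81°) = 1.2515 + 7.9015i


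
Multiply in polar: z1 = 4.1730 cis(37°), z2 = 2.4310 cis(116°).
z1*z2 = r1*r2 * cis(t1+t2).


r = 4.1730 * 2.4310 = 10.1446
theta = 37° + 116° = 153° = 153° (mod 360)

10.1446 cis(153°)


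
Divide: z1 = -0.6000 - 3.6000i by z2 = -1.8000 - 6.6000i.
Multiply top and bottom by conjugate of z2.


Conjugate of z2 = -1.8000 + 6.6000i
Numerator: (-0.6000 - 3.6000i)(-1.8000 + 6.6000i) = 24.8400 + 2.5200i
Denominator: (-1.8)^2 + (-6.6)^2 = 46.8
Result = (24.8400 + 2.5200i)/46.8

0.5308 + 0.0538i


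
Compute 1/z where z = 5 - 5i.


|z|^2 = 25+25 = 50
1/z = (5 + 5i)/50

1/z = 0.1000 + 0.1000i


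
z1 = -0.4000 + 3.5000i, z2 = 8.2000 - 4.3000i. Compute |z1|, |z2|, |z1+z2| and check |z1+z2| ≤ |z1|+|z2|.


|z1| = sqrt((-0.4)^2 + 3.5^2) = sqrt(12.41) = 3.5228
|z2| = sqrt(8.2^2 + (-4.3)^2) = sqrt(85.73) = 9.2590
z1+z2 = 7.8000 - 0.8000i
|z1+z2| = sqrt(61.48) = 7.8409
|z1|+|z2| = 3.5228 + 9.2590 = 12.7818

|z1+z2| = 7.8409 ≤ |z1|+|z2| = 12.7818 (verified)


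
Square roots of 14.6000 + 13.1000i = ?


|z| = sqrt(213.16+171.61) = 19.6156
sqrt((|z|+a)/2) = sqrt((19.6156+14.6)/2) = sqrt(17.1078) = 4.1362
sqrt((|z|-a)/2) = sqrt((19.6156-14.6)/2) = sqrt(2.5078) = 1.5836

±(4.1362 + 1.5836i) i.e. 4.1362 + 1.5836i and -4.1362 - 1.5836i


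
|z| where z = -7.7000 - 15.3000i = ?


|z| = sqrt((-7.7)^2 + (-15.3)^2) = sqrt(59.29 + 234.09) = sqrt(293.38) = 17.1283

|z| = 17.1283


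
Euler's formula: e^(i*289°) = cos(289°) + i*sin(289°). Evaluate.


cos(289°) = 0.3256
sin(289°) = -0.9455

e^(i*289°) = 0.3256 - 0.9455i


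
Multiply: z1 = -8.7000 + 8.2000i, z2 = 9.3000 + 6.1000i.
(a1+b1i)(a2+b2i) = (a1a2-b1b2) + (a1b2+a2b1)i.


Real = -8.7*9.3 - 8.2*6.1 = -80.91 - 50.02 = -130.93
Imag = -8.7*6.1 + 9.3*8.2 = -53.07 + 76.26 = 23.19

-130.9300 + 23.1900i


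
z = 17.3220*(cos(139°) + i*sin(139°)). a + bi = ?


a = 17.3220*cos(139°) = 17.3220*(-0.75471) = -13.0731
b = 17.3220*sin(139°) = 17.3220*0.65606 = 11.3643

-13.0731 + 11.3643i


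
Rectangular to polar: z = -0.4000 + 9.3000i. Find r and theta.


r = sqrt(0.16+86.49) = sqrt(86.65) = 9.3086
theta = atan2(9.3, -0.4) = 92.4628 degrees

r = 9.3086, theta = 92.4628 degrees


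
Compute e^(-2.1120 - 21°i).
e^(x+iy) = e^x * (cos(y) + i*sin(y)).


e^-2.1120 = 0.1210
cos(-21°) = 0.9336
sin(-21°) = -0.3584
Real = 0.1210*0.9336 = 0.1130
Imag = 0.1210*(-0.3584) = -0.0434

0.1130 - 0.0434i


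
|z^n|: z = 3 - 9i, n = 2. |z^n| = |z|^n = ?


|z| = sqrt(9+81) = sqrt(90) = 9.4868
|z^2| = |z|^2 = (sqrt(90))^2 = 90

|z^2| = 90


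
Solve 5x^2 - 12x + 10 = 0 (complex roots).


disc = (-12)^2 - 4*5*10 = 144 - 200 = -56
sqrt(|disc|) = sqrt(56) = 7.4833
Real part = 12/(2*5) = 1.2000
Imag part = 7.4833/(2*5) = 0.7483

1.2000 ± 0.7483i


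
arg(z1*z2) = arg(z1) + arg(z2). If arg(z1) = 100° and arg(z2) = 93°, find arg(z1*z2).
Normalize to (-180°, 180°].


arg(z1*z2) = 100° + 93° = 193°
Normalized to (-180°, 180°]: -167°

-167°


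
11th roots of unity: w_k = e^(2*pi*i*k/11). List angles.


The 11th roots of unity are cis(360k/11°) for k=0..10
Angle step = 360/11 = 32.7273°
Primitive root: cis(32.7273°)
Primitive root = 0.8413 + 0.5406i

11 roots at angles: 0°, 32.7273°, 65.4545°, 98.1818°, 130.9091°, 163.6364°, 196.3636°, 229.0909°, 261.8182°, 294.5455°, 327.2727°


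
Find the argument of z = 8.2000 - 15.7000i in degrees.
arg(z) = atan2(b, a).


Re = 8.2, Im = -15.7
arg = atan2(-15.7, 8.2) = -62.4223 degrees

arg(z) = -62.4223 degrees


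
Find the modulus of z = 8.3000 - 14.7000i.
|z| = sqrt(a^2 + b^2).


|z| = sqrt(8.3^2 + (-14.7)^2) = sqrt(68.89 + 216.09) = sqrt(284.98) = 16.8814

|z| = 16.8814


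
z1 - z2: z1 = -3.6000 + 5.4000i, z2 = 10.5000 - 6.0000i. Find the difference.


Real: -3.6 - 10.5 = -14.1
Imag: 5.4 + 6 = 11.4

-14.1000 + 11.4000i


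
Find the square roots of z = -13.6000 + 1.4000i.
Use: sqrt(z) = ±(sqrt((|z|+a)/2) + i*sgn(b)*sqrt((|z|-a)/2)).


|z| = sqrt(184.96+1.96) = 13.6719
sqrt((|z|+a)/2) = sqrt((13.6719+(-13.6))/2) = sqrt(0.0359) = 0.1896
sqrt((|z|-a)/2) = sqrt((13.6719-(-13.6))/2) = sqrt(13.6359) = 3.6927

±(0.1896 + 3.6927i) i.e. 0.1896 + 3.6927i and -0.1896 - 3.6927i


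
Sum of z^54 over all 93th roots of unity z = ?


The roots are w_k = w^k with w = e^(2*pi*i/93), and (w^k)^54 = (w^54)^k.
So S = 1 + u + u^2 + ... + u^(92) with u = w^54.
54 = 0*93 + 54, so 54 is not a multiple of 93: u = w^54 ≠ 1 (w is a primitive 93th root), while u^93 = (w^93)^54 = 1.
Geometric series: S = (1 - u^93)/(1 - u) = (1 - 1)/(1 - u) = 0

S = 0


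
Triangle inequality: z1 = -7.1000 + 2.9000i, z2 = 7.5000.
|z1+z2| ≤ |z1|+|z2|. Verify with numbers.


|z1| = sqrt((-7.1)^2 + 2.9^2) = sqrt(58.82) = 7.6694
|z2| = sqrt(7.5^2 + 0^2) = sqrt(56.25) = 7.5000
z1+z2 = 0.4000 + 2.9000i
|z1+z2| = sqrt(8.57) = 2.9275
|z1|+|z2| = 7.6694 + 7.5000 = 15.1694

|z1+z2| = 2.9275 ≤ |z1|+|z2| = 15.1694 (verified)


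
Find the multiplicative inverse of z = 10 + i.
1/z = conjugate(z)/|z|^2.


|z|^2 = 100+1 = 101
1/z = (10 - 1i)/101

1/z = 0.0990 - 0.0099i


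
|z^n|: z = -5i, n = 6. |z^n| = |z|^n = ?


|z| = sqrt(0+25) = sqrt(25) = 5
|z^6| = |z|^6 = 5^6 = 15625

|z^6| = 15625


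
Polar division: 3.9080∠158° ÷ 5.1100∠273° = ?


r = 3.9080 / 5.1100 = 0.7648
theta = 158° - 273° = -115° = 245° (mod 360)

0.7648 cis(245°)


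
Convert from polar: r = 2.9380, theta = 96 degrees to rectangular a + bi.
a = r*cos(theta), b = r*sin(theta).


a = 2.9380*cos(96°) = 2.9380*(-0.10453) = -0.3071
b = 2.9380*sin(96°) = 2.9380*0.99452 = 2.9219

-0.3071 + 2.9219i


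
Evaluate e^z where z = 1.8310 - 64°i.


e^1.8310 = 6.2401
cos(-64°) = 0.43837
sin(-64°) = -0.8988
Real = 6.2401*0.43837 = 2.7355
Imag = 6.2401*(-0.8988) = -5.6086

2.7355 - 5.6086i


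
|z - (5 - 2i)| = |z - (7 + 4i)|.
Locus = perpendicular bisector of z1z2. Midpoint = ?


Equal distances means the locus is the perpendicular bisector of z1 and z2.
Midpoint = ((5+7)/2, (-2+4)/2) = (6.0000, 1.0000)

Perpendicular bisector through (6.0000, 1.0000)


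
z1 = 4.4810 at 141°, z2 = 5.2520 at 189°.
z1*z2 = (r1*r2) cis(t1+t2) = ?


r = 4.4810 * 5.2520 = 23.5342
theta = 141° + 189° = 330° = 330° (mod 360)

23.5342 cis(330°)


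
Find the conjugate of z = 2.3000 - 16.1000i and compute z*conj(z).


z_bar = 2.3000 + 16.1000i
z*z_bar = 2.3^2 + (-16.1)^2 = 5.29 + 259.21 = 264.5

z_bar = 2.3000 + 16.1000i, z*z_bar = 264.5


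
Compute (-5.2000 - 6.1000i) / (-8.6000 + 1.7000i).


Conjugate of z2 = -8.6000 - 1.7000i
Numerator: (-5.2000 - 6.1000i)(-8.6000 - 1.7000i) = 34.3500 + 61.3000i
Denominator: (-8.6)^2 + 1.7^2 = 76.85
Result = (34.3500 + 61.3000i)/76.85

0.4470 + 0.7977i


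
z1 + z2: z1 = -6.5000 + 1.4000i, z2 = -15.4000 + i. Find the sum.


Real: -6.5 - 15.4 = -21.9
Imag: 1.4 + 1 = 2.4

-21.9000 + 2.4000i


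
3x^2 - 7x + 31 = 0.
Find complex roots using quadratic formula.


disc = (-7)^2 - 4*3*31 = 49 - 372 = -323
sqrt(|disc|) = sqrt(323) = 17.9722
Real part = 7/(2*3) = 1.1667
Imag part = 17.9722/(2*3) = 2.9954

1.1667 ± 2.9954i


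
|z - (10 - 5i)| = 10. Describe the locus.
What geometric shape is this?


|z - z0| = r is a circle with center z0 and radius r.
Center = (10, -5), radius = 10

Circle with center (10, -5) and radius 10


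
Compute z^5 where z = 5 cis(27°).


r^5 = 5^5 = 3125
n*theta = 5*27° = 135° = 135° (mod 360)
a = 3125*cos(135°) = -2209.7087
b = 3125*sin(135°) = 2209.7087

3125 cis(135°) = -2209.7087 + 2209.7087i


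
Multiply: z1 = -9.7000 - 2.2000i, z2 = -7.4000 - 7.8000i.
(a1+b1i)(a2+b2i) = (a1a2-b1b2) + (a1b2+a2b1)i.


Real = -9.7*(-7.4) - (-2.2)*(-7.8) = 71.78 - 17.16 = 54.62
Imag = -9.7*(-7.8) - (7.4)*(-2.2) = 75.66 + 16.28 = 91.94

54.6200 + 91.9400i


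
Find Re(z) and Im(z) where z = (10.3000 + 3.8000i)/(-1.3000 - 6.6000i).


Multiply by conjugate: (10.3000 + 3.8000i)(-1.3000 + 6.6000i) / ((-1.3)^2 + (-6.6)^2)
Numerator real = 10.3*(-1.3) + 3.8*(-6.6) = -38.47
Numerator imag = 3.8*(-1.3) - 10.3*(-6.6) = 63.04
Denominator = 45.25
Re(z) = -38.47/45.25 = -0.8502
Im(z) = 63.04/45.25 = 1.3931

Re(z) = -0.8502, Im(z) = 1.3931


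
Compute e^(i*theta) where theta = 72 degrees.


cos(72°) = 0.3090
sin(72°) = 0.9511

e^(i*72°) = 0.3090 + 0.9511i


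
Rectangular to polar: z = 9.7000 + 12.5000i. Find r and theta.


r = sqrt(94.09+156.25) = sqrt(250.34) = 15.8221
theta = atan2(12.5, 9.7) = 52.1885 degrees

r = 15.8221, theta = 52.1885 degrees


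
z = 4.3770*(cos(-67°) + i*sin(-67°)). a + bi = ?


a = 4.3770*cos(-67°) = 4.3770*0.39073 = 1.7102
b = 4.3770*sin(-67°) = 4.3770*(-0.9205) = -4.0290

1.7102 - 4.0290i


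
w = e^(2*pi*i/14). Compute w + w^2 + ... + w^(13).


With w = e^(2*pi*i/14), all 14 of the 14th roots of unity w^0 = 1, w, ..., w^(13) sum to 0: 1 + w + ... + w^(13) = (1 - w^14)/(1 - w) = 0 since w^14 = 1, w ≠ 1.
Removing the root 1: w + w^2 + ... + w^(13) = 0 - 1 = -1

Sum = -1


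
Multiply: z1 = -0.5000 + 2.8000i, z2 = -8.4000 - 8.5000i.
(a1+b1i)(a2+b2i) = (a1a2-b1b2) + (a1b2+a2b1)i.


Real = -0.5*(-8.4) - 2.8*(-8.5) = 4.2 - (-23.8) = 28
Imag = -0.5*(-8.5) - (8.4)*2.8 = 4.25 - (23.52) = -19.27

28.0000 - 19.2700i


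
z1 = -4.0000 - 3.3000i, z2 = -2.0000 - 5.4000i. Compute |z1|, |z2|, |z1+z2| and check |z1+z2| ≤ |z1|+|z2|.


|z1| = sqrt((-4)^2 + (-3.3)^2) = sqrt(26.89) = 5.1856
|z2| = sqrt((-2)^2 + (-5.4)^2) = sqrt(33.16) = 5.7585
z1+z2 = -6.0000 - 8.7000i
|z1+z2| = sqrt(111.69) = 10.5683
|z1|+|z2| = 5.1856 + 5.7585 = 10.9441

|z1+z2| = 10.5683 ≤ |z1|+|z2| = 10.9441 (verified)


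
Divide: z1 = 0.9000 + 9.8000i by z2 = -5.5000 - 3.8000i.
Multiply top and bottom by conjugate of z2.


Conjugate of z2 = -5.5000 + 3.8000i
Numerator: (0.9000 + 9.8000i)(-5.5000 + 3.8000i) = -42.1900 - 50.4800i
Denominator: (-5.5)^2 + (-3.8)^2 = 44.69
Result = (-42.1900 - 50.4800i)/44.69

-0.9441 - 1.1296i


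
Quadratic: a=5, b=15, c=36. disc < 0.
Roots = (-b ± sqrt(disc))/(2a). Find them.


disc = 15^2 - 4*5*36 = 225 - 720 = -495
sqrt(|disc|) = sqrt(495) = 22.2486
Real part = -15/(2*5) = -1.5000
Imag part = 22.2486/(2*5) = 2.2249

-1.5000 ± 2.2249i


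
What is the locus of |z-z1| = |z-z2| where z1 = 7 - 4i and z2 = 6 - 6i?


Equal distances means the locus is the perpendicular bisector of z1 and z2.
Midpoint = ((7+6)/2, (-4+(-6))/2) = (6.5000, -5.0000)

Perpendicular bisector through (6.5000, -5.0000)


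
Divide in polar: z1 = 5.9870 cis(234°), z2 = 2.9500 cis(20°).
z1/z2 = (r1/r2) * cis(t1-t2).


r = 5.9870 / 2.9500 = 2.0295
theta = 234° - 20° = 214° = 214° (mod 360)

2.0295 cis(214°)


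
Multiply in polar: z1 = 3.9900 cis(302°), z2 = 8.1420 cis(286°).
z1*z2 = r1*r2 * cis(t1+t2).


r = 3.9900 * 8.1420 = 32.4866
theta = 302° + 286° = 588° = 228° (mod 360)

32.4866 cis(228°)


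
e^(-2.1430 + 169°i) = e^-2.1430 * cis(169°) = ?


e^-2.1430 = 0.1173
cos(169°) = -0.9816
sin(169°) = 0.1908
Real = 0.1173*(-0.9816) = -0.1151
Imag = 0.1173*0.1908 = 0.0224

-0.1151 + 0.0224i


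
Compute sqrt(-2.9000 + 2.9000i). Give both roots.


|z| = sqrt(8.41+8.41) = 4.1012
sqrt((|z|+a)/2) = sqrt((4.1012+(-2.9))/2) = sqrt(0.6006) = 0.7750
sqrt((|z|-a)/2) = sqrt((4.1012-(-2.9))/2) = sqrt(3.5006) = 1.8710

±(0.7750 + 1.8710i) i.e. 0.7750 + 1.8710i and -0.7750 - 1.8710i


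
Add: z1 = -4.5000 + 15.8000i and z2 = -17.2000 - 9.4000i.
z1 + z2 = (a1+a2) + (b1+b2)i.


Real: -4.5 - 17.2 = -21.7
Imag: 15.8 - 9.4 = 6.4

-21.7000 + 6.4000i


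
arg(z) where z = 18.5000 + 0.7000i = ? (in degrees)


Re = 18.5, Im = 0.7
arg = atan2(0.7, 18.5) = 2.1669 degrees

arg(z) = 2.1669 degrees


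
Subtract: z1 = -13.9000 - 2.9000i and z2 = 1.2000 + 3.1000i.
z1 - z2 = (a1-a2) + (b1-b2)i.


Real: -13.9 - 1.2 = -15.1
Imag: -2.9 - 3.1 = -6

-15.1000 - 6.0000i


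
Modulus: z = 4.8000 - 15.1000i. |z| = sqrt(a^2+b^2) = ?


|z| = sqrt(4.8^2 + (-15.1)^2) = sqrt(23.04 + 228.01) = sqrt(251.05) = 15.8446

|z| = 15.8446


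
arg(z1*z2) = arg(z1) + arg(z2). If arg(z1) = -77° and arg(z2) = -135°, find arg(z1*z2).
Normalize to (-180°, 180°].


arg(z1*z2) = -77° - 135° = -212°
Normalized to (-180°, 180°]: 148°

148°


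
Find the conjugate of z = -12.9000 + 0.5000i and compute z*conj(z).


z_bar = -12.9000 - 0.5000i
z*z_bar = (-12.9)^2 + 0.5^2 = 166.41 + 0.25 = 166.66

z_bar = -12.9000 - 0.5000i, z*z_bar = 166.66


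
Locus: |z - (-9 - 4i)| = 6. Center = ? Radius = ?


|z - z0| = r is a circle with center z0 and radius r.
Center = (-9, -4), radius = 6

Circle with center (-9, -4) and radius 6


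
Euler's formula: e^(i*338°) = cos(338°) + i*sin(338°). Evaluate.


cos(338°) = 0.9272
sin(338°) = -0.3746

e^(i*338°) = 0.9272 - 0.3746i


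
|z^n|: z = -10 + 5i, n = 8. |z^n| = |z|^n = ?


|z| = sqrt(100+25) = sqrt(125) = 11.1803
|z^8| = |z|^8 = (sqrt(125))^8 = 125^4 = 244140625

|z^8| = 244140625


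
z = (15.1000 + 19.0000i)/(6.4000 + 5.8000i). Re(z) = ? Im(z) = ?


Multiply by conjugate: (15.1000 + 19.0000i)(6.4000 - 5.8000i) / (6.4^2 + 5.8^2)
Numerator real = 15.1*6.4 + 19*5.8 = 206.84
Numerator imag = 19*6.4 - 15.1*5.8 = 34.02
Denominator = 74.6
Re(z) = 206.84/74.6 = 2.7727
Im(z) = 34.02/74.6 = 0.4560

Re(z) = 2.7727, Im(z) = 0.4560


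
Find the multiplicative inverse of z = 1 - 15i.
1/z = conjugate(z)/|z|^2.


|z|^2 = 1+225 = 226
1/z = (1 + 15i)/226

1/z = 0.0044 + 0.0664i


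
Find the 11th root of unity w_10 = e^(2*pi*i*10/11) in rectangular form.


Angle = 360*10/11 = 327.2727°
a = cos(327.2727°) = 0.8413
b = sin(327.2727°) = -0.5406

0.8413 - 0.5406i


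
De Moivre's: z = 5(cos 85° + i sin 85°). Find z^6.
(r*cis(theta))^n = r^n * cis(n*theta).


r^6 = 5^6 = 15625
n*theta = 6*85° = 510° = 150° (mod 360)
a = 15625*cos(150°) = -13531.6469
b = 15625*sin(150°) = 7812.5000

15625 cis(150°) = -13531.6469 + 7812.5000i


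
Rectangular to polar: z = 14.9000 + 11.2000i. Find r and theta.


r = sqrt(222.01+125.44) = sqrt(347.45) = 18.6400
theta = atan2(11.2, 14.9) = 36.9314 degrees

r = 18.6400, theta = 36.9314 degrees


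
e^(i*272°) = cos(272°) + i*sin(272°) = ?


cos(272°) = 0.0349
sin(272°) = -0.9994

e^(i*272°) = 0.0349 - 0.9994i


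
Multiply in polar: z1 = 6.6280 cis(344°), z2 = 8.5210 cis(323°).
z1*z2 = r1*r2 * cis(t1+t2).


r = 6.6280 * 8.5210 = 56.4772
theta = 344° + 323° = 667° = 307° (mod 360)

56.4772 cis(307°)


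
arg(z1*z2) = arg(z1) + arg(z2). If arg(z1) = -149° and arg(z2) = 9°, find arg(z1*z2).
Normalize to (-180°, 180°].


arg(z1*z2) = -149° + 9° = -140°
Normalized to (-180°, 180°]: -140°

-140°


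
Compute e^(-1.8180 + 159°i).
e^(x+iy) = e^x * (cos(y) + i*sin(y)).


e^-1.8180 = 0.1624
cos(159°) = -0.9336
sin(159°) = 0.3584
Real = 0.1624*(-0.9336) = -0.1516
Imag = 0.1624*0.3584 = 0.0582

-0.1516 + 0.0582i


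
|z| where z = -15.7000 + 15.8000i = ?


|z| = sqrt((-15.7)^2 + 15.8^2) = sqrt(246.49 + 249.64) = sqrt(496.13) = 22.2740

|z| = 22.2740


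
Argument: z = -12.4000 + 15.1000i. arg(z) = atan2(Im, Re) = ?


Re = -12.4, Im = 15.1
arg = atan2(15.1, -12.4) = 129.3926 degrees

arg(z) = 129.3926 degrees


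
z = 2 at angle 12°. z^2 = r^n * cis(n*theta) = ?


r^2 = 2^2 = 4
n*theta = 2*12° = 24° = 24° (mod 360)
a = 4*cos(24°) = 3.6542
b = 4*sin(24°) = 1.6269

4 cis(24°) = 3.6542 + 1.6269i


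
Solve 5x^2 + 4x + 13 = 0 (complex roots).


disc = 4^2 - 4*5*13 = 16 - 260 = -244
sqrt(|disc|) = sqrt(244) = 15.6205
Real part = -4/(2*5) = -0.4000
Imag part = 15.6205/(2*5) = 1.5620

-0.4000 ± 1.5620i


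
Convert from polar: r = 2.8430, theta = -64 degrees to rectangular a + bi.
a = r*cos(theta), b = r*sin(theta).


a = 2.8430*cos(-64°) = 2.8430*0.43837 = 1.2463
b = 2.8430*sin(-64°) = 2.8430*(-0.8988) = -2.5553

1.2463 - 2.5553i


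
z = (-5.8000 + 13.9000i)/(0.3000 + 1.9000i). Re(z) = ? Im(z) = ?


Multiply by conjugate: (-5.8000 + 13.9000i)(0.3000 - 1.9000i) / (0.3^2 + 1.9^2)
Numerator real = -5.8*0.3 + 13.9*1.9 = 24.67
Numerator imag = 13.9*0.3 - (-5.8)*1.9 = 15.19
Denominator = 3.7
Re(z) = 24.67/3.7 = 6.6676
Im(z) = 15.19/3.7 = 4.1054

Re(z) = 6.6676, Im(z) = 4.1054


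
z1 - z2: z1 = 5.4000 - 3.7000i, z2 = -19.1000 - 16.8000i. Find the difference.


Real: 5.4 + 19.1 = 24.5
Imag: -3.7 + 16.8 = 13.1

24.5000 + 13.1000i


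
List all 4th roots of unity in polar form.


The 4th roots of unity are cis(360k/4°) for k=0..3
Angle step = 360/4 = 90°
Primitive root: cis(90°)
Primitive root = 0 + 1.0000i

4 roots at angles: 0°, 90°, 180°, 270°


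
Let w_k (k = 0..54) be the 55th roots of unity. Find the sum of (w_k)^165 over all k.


The roots are w_k = w^k with w = e^(2*pi*i/55), and (w^k)^165 = (w^165)^k.
So S = 1 + u + u^2 + ... + u^(54) with u = w^165.
165 = 3*55 + 0, so 165 is a multiple of 55 and u = (w^55)^3 = 1.
Every one of the 55 terms equals 1: S = 55

S = 55


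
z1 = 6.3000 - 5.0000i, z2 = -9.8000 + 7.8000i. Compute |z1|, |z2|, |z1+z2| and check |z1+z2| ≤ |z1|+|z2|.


|z1| = sqrt(6.3^2 + (-5)^2) = sqrt(64.69) = 8.0430
|z2| = sqrt((-9.8)^2 + 7.8^2) = sqrt(156.88) = 12.5252
z1+z2 = -3.5000 + 2.8000i
|z1+z2| = sqrt(20.09) = 4.4822
|z1|+|z2| = 8.0430 + 12.5252 = 20.5682

|z1+z2| = 4.4822 ≤ |z1|+|z2| = 20.5682 (verified)


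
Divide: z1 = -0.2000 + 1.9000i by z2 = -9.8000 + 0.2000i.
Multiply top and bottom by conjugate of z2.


Conjugate of z2 = -9.8000 - 0.2000i
Numerator: (-0.2000 + 1.9000i)(-9.8000 - 0.2000i) = 2.3400 - 18.5800i
Denominator: (-9.8)^2 + 0.2^2 = 96.08
Result = (2.3400 - 18.5800i)/96.08

0.0244 - 0.1934i


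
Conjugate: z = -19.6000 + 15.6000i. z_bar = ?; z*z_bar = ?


z_bar = -19.6000 - 15.6000i
z*z_bar = (-19.6)^2 + 15.6^2 = 384.16 + 243.36 = 627.52

z_bar = -19.6000 - 15.6000i, z*z_bar = 627.52
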